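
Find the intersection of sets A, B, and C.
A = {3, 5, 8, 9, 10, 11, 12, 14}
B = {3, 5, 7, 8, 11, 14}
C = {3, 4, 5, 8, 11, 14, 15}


Set A = {3, 5, 8, 9, 10, 11, 12, 14}
Set B = {3, 5, 7, 8, 11, 14}
Set C = {3, 4, 5, 8, 11, 14, 15}
First, A ∩ B = {3, 5, 8, 11, 14}
Then, (A ∩ B) ∩ C = {3, 5, 8, 11, 14}

{3, 5, 8, 11, 14}


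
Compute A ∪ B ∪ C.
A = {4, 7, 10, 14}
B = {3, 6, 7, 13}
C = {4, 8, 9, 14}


Set A = {4, 7, 10, 14}
Set B = {3, 6, 7, 13}
Set C = {4, 8, 9, 14}
First, A ∪ B = {3, 4, 6, 7, 10, 13, 14}
Then, (A ∪ B) ∪ C = {3, 4, 6, 7, 8, 9, 10, 13, 14}

{3, 4, 6, 7, 8, 9, 10, 13, 14}


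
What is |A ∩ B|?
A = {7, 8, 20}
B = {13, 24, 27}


Set A = {7, 8, 20}
Set B = {13, 24, 27}
A ∩ B = {}
|A ∩ B| = 0

0


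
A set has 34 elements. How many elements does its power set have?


The set has 34 elements.
The power set contains all possible subsets.
|P(A)| = 2^|A| = 2^34 = 17179869184

17179869184


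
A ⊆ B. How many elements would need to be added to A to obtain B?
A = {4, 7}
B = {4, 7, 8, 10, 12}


Set A = {4, 7}, |A| = 2
Set B = {4, 7, 8, 10, 12}, |B| = 5
Since A ⊆ B: B \ A = {8, 10, 12}
|B| - |A| = 5 - 2 = 3

3


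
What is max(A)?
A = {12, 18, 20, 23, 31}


Set A = {12, 18, 20, 23, 31}
Elements in ascending order: 12, 18, 20, 23, 31
The largest element is 31.

31


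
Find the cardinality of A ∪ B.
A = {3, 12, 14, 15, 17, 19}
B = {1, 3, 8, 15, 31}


Set A = {3, 12, 14, 15, 17, 19}, |A| = 6
Set B = {1, 3, 8, 15, 31}, |B| = 5
A ∩ B = {3, 15}, |A ∩ B| = 2
|A ∪ B| = |A| + |B| - |A ∩ B| = 6 + 5 - 2 = 9

9


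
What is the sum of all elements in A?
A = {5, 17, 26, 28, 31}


Set A = {5, 17, 26, 28, 31}
Sum = 5 + 17 + 26 + 28 + 31 = 107

107


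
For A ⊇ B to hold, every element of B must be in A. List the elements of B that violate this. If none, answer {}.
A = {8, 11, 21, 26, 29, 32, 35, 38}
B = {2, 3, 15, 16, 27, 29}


Set A = {8, 11, 21, 26, 29, 32, 35, 38}
Set B = {2, 3, 15, 16, 27, 29}
Check each element of B against A:
2 ∉ A (include), 3 ∉ A (include), 15 ∉ A (include), 16 ∉ A (include), 27 ∉ A (include), 29 ∈ A
Elements of B not in A: {2, 3, 15, 16, 27}

{2, 3, 15, 16, 27}


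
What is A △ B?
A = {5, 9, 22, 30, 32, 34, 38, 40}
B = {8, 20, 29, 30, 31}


Set A = {5, 9, 22, 30, 32, 34, 38, 40}
Set B = {8, 20, 29, 30, 31}
A △ B = (A \ B) ∪ (B \ A)
Elements in A but not B: {5, 9, 22, 32, 34, 38, 40}
Elements in B but not A: {8, 20, 29, 31}
A △ B = {5, 8, 9, 20, 22, 29, 31, 32, 34, 38, 40}

{5, 8, 9, 20, 22, 29, 31, 32, 34, 38, 40}


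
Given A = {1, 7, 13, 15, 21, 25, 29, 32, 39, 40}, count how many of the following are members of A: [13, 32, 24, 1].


Set A = {1, 7, 13, 15, 21, 25, 29, 32, 39, 40}
Candidates: [13, 32, 24, 1]
Check each candidate:
13 ∈ A, 32 ∈ A, 24 ∉ A, 1 ∈ A
Count of candidates in A: 3

3


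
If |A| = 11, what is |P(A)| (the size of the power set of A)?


The set has 11 elements.
The power set contains all possible subsets.
|P(A)| = 2^|A| = 2^11 = 2048

2048


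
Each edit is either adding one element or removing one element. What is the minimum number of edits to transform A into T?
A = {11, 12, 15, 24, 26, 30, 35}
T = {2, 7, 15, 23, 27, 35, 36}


Set A = {11, 12, 15, 24, 26, 30, 35}
Set T = {2, 7, 15, 23, 27, 35, 36}
Elements to remove from A (in A, not in T): {11, 12, 24, 26, 30} → 5 removals
Elements to add to A (in T, not in A): {2, 7, 23, 27, 36} → 5 additions
Total edits = 5 + 5 = 10

10


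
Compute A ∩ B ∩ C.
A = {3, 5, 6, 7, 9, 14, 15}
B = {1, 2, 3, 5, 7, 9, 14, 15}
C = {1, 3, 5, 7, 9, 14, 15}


Set A = {3, 5, 6, 7, 9, 14, 15}
Set B = {1, 2, 3, 5, 7, 9, 14, 15}
Set C = {1, 3, 5, 7, 9, 14, 15}
First, A ∩ B = {3, 5, 7, 9, 14, 15}
Then, (A ∩ B) ∩ C = {3, 5, 7, 9, 14, 15}

{3, 5, 7, 9, 14, 15}


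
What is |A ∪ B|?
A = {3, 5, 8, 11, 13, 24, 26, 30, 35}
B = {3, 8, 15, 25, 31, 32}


Set A = {3, 5, 8, 11, 13, 24, 26, 30, 35}, |A| = 9
Set B = {3, 8, 15, 25, 31, 32}, |B| = 6
A ∩ B = {3, 8}, |A ∩ B| = 2
|A ∪ B| = |A| + |B| - |A ∩ B| = 9 + 6 - 2 = 13

13


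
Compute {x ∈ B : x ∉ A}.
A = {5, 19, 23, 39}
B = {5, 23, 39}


Set A = {5, 19, 23, 39}
Set B = {5, 23, 39}
Check each element of B against A:
5 ∈ A, 23 ∈ A, 39 ∈ A
Elements of B not in A: {}

{}


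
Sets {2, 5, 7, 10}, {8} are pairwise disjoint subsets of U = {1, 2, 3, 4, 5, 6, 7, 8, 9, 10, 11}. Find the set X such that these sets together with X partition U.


U = {1, 2, 3, 4, 5, 6, 7, 8, 9, 10, 11}
Shown blocks: {2, 5, 7, 10}, {8}
A partition's blocks are pairwise disjoint and cover U, so the missing block = U \ (union of shown blocks).
Union of shown blocks: {2, 5, 7, 8, 10}
Missing block = U \ (union) = {1, 3, 4, 6, 9, 11}

{1, 3, 4, 6, 9, 11}


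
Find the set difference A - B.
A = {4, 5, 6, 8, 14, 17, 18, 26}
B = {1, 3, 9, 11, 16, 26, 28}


Set A = {4, 5, 6, 8, 14, 17, 18, 26}
Set B = {1, 3, 9, 11, 16, 26, 28}
A \ B includes elements in A that are not in B.
Check each element of A:
4 (not in B, keep), 5 (not in B, keep), 6 (not in B, keep), 8 (not in B, keep), 14 (not in B, keep), 17 (not in B, keep), 18 (not in B, keep), 26 (in B, remove)
A \ B = {4, 5, 6, 8, 14, 17, 18}

{4, 5, 6, 8, 14, 17, 18}


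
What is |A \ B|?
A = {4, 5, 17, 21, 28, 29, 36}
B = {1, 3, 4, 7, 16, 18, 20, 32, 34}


Set A = {4, 5, 17, 21, 28, 29, 36}
Set B = {1, 3, 4, 7, 16, 18, 20, 32, 34}
A \ B = {5, 17, 21, 28, 29, 36}
|A \ B| = 6

6


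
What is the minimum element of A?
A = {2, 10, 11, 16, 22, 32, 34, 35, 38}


Set A = {2, 10, 11, 16, 22, 32, 34, 35, 38}
Elements in ascending order: 2, 10, 11, 16, 22, 32, 34, 35, 38
The smallest element is 2.

2


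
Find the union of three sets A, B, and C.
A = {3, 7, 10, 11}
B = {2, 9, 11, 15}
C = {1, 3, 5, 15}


Set A = {3, 7, 10, 11}
Set B = {2, 9, 11, 15}
Set C = {1, 3, 5, 15}
First, A ∪ B = {2, 3, 7, 9, 10, 11, 15}
Then, (A ∪ B) ∪ C = {1, 2, 3, 5, 7, 9, 10, 11, 15}

{1, 2, 3, 5, 7, 9, 10, 11, 15}


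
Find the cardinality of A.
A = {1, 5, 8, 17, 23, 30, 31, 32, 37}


Set A = {1, 5, 8, 17, 23, 30, 31, 32, 37}
Listing elements: 1, 5, 8, 17, 23, 30, 31, 32, 37
Counting: 9 elements
|A| = 9

9


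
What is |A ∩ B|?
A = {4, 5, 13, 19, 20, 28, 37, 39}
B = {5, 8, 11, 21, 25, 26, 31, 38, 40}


Set A = {4, 5, 13, 19, 20, 28, 37, 39}
Set B = {5, 8, 11, 21, 25, 26, 31, 38, 40}
A ∩ B = {5}
|A ∩ B| = 1

1


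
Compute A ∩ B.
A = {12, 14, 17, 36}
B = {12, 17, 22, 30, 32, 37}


Set A = {12, 14, 17, 36}
Set B = {12, 17, 22, 30, 32, 37}
A ∩ B includes only elements in both sets.
Check each element of A against B:
12 ✓, 14 ✗, 17 ✓, 36 ✗
A ∩ B = {12, 17}

{12, 17}


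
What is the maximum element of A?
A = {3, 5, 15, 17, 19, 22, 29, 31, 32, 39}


Set A = {3, 5, 15, 17, 19, 22, 29, 31, 32, 39}
Elements in ascending order: 3, 5, 15, 17, 19, 22, 29, 31, 32, 39
The largest element is 39.

39


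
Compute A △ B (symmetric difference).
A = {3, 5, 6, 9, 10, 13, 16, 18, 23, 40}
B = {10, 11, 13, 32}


Set A = {3, 5, 6, 9, 10, 13, 16, 18, 23, 40}
Set B = {10, 11, 13, 32}
A △ B = (A \ B) ∪ (B \ A)
Elements in A but not B: {3, 5, 6, 9, 16, 18, 23, 40}
Elements in B but not A: {11, 32}
A △ B = {3, 5, 6, 9, 11, 16, 18, 23, 32, 40}

{3, 5, 6, 9, 11, 16, 18, 23, 32, 40}


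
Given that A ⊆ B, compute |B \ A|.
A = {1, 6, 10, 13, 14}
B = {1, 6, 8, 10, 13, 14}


Set A = {1, 6, 10, 13, 14}, |A| = 5
Set B = {1, 6, 8, 10, 13, 14}, |B| = 6
Since A ⊆ B: B \ A = {8}
|B| - |A| = 6 - 5 = 1

1


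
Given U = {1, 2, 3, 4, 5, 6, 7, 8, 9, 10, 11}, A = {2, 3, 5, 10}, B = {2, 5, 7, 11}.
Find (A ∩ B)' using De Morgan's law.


U = {1, 2, 3, 4, 5, 6, 7, 8, 9, 10, 11}
A = {2, 3, 5, 10}, B = {2, 5, 7, 11}
A ∩ B = {2, 5}
(A ∩ B)' = U \ (A ∩ B) = {1, 3, 4, 6, 7, 8, 9, 10, 11}
Verification via A' ∪ B': A' = {1, 4, 6, 7, 8, 9, 11}, B' = {1, 3, 4, 6, 8, 9, 10}
A' ∪ B' = {1, 3, 4, 6, 7, 8, 9, 10, 11} ✓

{1, 3, 4, 6, 7, 8, 9, 10, 11}


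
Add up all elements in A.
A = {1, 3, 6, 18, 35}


Set A = {1, 3, 6, 18, 35}
Sum = 1 + 3 + 6 + 18 + 35 = 63

63


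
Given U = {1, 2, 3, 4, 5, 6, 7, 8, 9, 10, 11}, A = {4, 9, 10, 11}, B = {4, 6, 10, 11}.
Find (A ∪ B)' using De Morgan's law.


U = {1, 2, 3, 4, 5, 6, 7, 8, 9, 10, 11}
A = {4, 9, 10, 11}, B = {4, 6, 10, 11}
A ∪ B = {4, 6, 9, 10, 11}
(A ∪ B)' = U \ (A ∪ B) = {1, 2, 3, 5, 7, 8}
Verification via A' ∩ B': A' = {1, 2, 3, 5, 6, 7, 8}, B' = {1, 2, 3, 5, 7, 8, 9}
A' ∩ B' = {1, 2, 3, 5, 7, 8} ✓

{1, 2, 3, 5, 7, 8}


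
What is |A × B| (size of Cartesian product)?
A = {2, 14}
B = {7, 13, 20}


Set A = {2, 14} has 2 elements.
Set B = {7, 13, 20} has 3 elements.
|A × B| = |A| × |B| = 2 × 3 = 6

6


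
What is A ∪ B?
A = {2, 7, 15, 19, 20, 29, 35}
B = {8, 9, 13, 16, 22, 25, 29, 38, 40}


Set A = {2, 7, 15, 19, 20, 29, 35}
Set B = {8, 9, 13, 16, 22, 25, 29, 38, 40}
A ∪ B includes all elements in either set.
Elements from A: {2, 7, 15, 19, 20, 29, 35}
Elements from B not already included: {8, 9, 13, 16, 22, 25, 38, 40}
A ∪ B = {2, 7, 8, 9, 13, 15, 16, 19, 20, 22, 25, 29, 35, 38, 40}

{2, 7, 8, 9, 13, 15, 16, 19, 20, 22, 25, 29, 35, 38, 40}


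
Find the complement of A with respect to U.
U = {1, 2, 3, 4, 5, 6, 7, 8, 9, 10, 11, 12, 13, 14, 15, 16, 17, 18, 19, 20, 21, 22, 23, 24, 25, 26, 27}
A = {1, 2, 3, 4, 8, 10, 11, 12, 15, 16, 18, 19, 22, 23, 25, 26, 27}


Universal set U = {1, 2, 3, 4, 5, 6, 7, 8, 9, 10, 11, 12, 13, 14, 15, 16, 17, 18, 19, 20, 21, 22, 23, 24, 25, 26, 27}
Set A = {1, 2, 3, 4, 8, 10, 11, 12, 15, 16, 18, 19, 22, 23, 25, 26, 27}
A' = U \ A = elements in U but not in A
Checking each element of U:
1 (in A, exclude), 2 (in A, exclude), 3 (in A, exclude), 4 (in A, exclude), 5 (not in A, include), 6 (not in A, include), 7 (not in A, include), 8 (in A, exclude), 9 (not in A, include), 10 (in A, exclude), 11 (in A, exclude), 12 (in A, exclude), 13 (not in A, include), 14 (not in A, include), 15 (in A, exclude), 16 (in A, exclude), 17 (not in A, include), 18 (in A, exclude), 19 (in A, exclude), 20 (not in A, include), 21 (not in A, include), 22 (in A, exclude), 23 (in A, exclude), 24 (not in A, include), 25 (in A, exclude), 26 (in A, exclude), 27 (in A, exclude)
A' = {5, 6, 7, 9, 13, 14, 17, 20, 21, 24}

{5, 6, 7, 9, 13, 14, 17, 20, 21, 24}


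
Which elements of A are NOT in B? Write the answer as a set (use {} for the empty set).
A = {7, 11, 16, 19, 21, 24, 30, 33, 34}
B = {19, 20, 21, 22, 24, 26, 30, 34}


Set A = {7, 11, 16, 19, 21, 24, 30, 33, 34}
Set B = {19, 20, 21, 22, 24, 26, 30, 34}
Check each element of A against B:
7 ∉ B (include), 11 ∉ B (include), 16 ∉ B (include), 19 ∈ B, 21 ∈ B, 24 ∈ B, 30 ∈ B, 33 ∉ B (include), 34 ∈ B
Elements of A not in B: {7, 11, 16, 33}

{7, 11, 16, 33}


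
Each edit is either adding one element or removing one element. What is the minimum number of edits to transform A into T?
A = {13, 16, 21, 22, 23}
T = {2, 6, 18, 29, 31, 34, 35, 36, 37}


Set A = {13, 16, 21, 22, 23}
Set T = {2, 6, 18, 29, 31, 34, 35, 36, 37}
Elements to remove from A (in A, not in T): {13, 16, 21, 22, 23} → 5 removals
Elements to add to A (in T, not in A): {2, 6, 18, 29, 31, 34, 35, 36, 37} → 9 additions
Total edits = 5 + 9 = 14

14


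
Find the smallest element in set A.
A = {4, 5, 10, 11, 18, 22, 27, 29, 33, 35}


Set A = {4, 5, 10, 11, 18, 22, 27, 29, 33, 35}
Elements in ascending order: 4, 5, 10, 11, 18, 22, 27, 29, 33, 35
The smallest element is 4.

4


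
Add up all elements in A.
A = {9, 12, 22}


Set A = {9, 12, 22}
Sum = 9 + 12 + 22 = 43

43


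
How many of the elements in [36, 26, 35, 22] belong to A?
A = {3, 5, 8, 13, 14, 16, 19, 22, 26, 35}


Set A = {3, 5, 8, 13, 14, 16, 19, 22, 26, 35}
Candidates: [36, 26, 35, 22]
Check each candidate:
36 ∉ A, 26 ∈ A, 35 ∈ A, 22 ∈ A
Count of candidates in A: 3

3


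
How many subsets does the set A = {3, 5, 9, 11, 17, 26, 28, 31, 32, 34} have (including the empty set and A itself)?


Set A = {3, 5, 9, 11, 17, 26, 28, 31, 32, 34}
|A| = 10
The power set P(A) contains all subsets of A.
|P(A)| = 2^|A| = 2^10 = 1024

1024


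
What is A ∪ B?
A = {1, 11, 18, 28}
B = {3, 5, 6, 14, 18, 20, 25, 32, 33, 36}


Set A = {1, 11, 18, 28}
Set B = {3, 5, 6, 14, 18, 20, 25, 32, 33, 36}
A ∪ B includes all elements in either set.
Elements from A: {1, 11, 18, 28}
Elements from B not already included: {3, 5, 6, 14, 20, 25, 32, 33, 36}
A ∪ B = {1, 3, 5, 6, 11, 14, 18, 20, 25, 28, 32, 33, 36}

{1, 3, 5, 6, 11, 14, 18, 20, 25, 28, 32, 33, 36}


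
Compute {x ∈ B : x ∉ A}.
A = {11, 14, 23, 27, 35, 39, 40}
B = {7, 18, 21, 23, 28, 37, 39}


Set A = {11, 14, 23, 27, 35, 39, 40}
Set B = {7, 18, 21, 23, 28, 37, 39}
Check each element of B against A:
7 ∉ A (include), 18 ∉ A (include), 21 ∉ A (include), 23 ∈ A, 28 ∉ A (include), 37 ∉ A (include), 39 ∈ A
Elements of B not in A: {7, 18, 21, 28, 37}

{7, 18, 21, 28, 37}


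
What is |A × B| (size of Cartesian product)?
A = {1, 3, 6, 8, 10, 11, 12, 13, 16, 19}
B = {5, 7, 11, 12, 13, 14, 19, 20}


Set A = {1, 3, 6, 8, 10, 11, 12, 13, 16, 19} has 10 elements.
Set B = {5, 7, 11, 12, 13, 14, 19, 20} has 8 elements.
|A × B| = |A| × |B| = 10 × 8 = 80

80


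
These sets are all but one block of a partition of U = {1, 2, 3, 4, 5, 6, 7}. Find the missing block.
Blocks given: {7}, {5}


U = {1, 2, 3, 4, 5, 6, 7}
Shown blocks: {7}, {5}
A partition's blocks are pairwise disjoint and cover U, so the missing block = U \ (union of shown blocks).
Union of shown blocks: {5, 7}
Missing block = U \ (union) = {1, 2, 3, 4, 6}

{1, 2, 3, 4, 6}


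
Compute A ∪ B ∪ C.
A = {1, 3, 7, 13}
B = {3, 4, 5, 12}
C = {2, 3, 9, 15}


Set A = {1, 3, 7, 13}
Set B = {3, 4, 5, 12}
Set C = {2, 3, 9, 15}
First, A ∪ B = {1, 3, 4, 5, 7, 12, 13}
Then, (A ∪ B) ∪ C = {1, 2, 3, 4, 5, 7, 9, 12, 13, 15}

{1, 2, 3, 4, 5, 7, 9, 12, 13, 15}


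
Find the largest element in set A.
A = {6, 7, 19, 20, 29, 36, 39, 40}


Set A = {6, 7, 19, 20, 29, 36, 39, 40}
Elements in ascending order: 6, 7, 19, 20, 29, 36, 39, 40
The largest element is 40.

40


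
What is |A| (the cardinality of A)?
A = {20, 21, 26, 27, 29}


Set A = {20, 21, 26, 27, 29}
Listing elements: 20, 21, 26, 27, 29
Counting: 5 elements
|A| = 5

5


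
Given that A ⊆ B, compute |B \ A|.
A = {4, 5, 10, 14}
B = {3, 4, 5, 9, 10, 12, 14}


Set A = {4, 5, 10, 14}, |A| = 4
Set B = {3, 4, 5, 9, 10, 12, 14}, |B| = 7
Since A ⊆ B: B \ A = {3, 9, 12}
|B| - |A| = 7 - 4 = 3

3


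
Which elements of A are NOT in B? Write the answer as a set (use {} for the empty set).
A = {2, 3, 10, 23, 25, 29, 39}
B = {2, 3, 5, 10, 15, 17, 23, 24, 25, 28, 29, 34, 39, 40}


Set A = {2, 3, 10, 23, 25, 29, 39}
Set B = {2, 3, 5, 10, 15, 17, 23, 24, 25, 28, 29, 34, 39, 40}
Check each element of A against B:
2 ∈ B, 3 ∈ B, 10 ∈ B, 23 ∈ B, 25 ∈ B, 29 ∈ B, 39 ∈ B
Elements of A not in B: {}

{}


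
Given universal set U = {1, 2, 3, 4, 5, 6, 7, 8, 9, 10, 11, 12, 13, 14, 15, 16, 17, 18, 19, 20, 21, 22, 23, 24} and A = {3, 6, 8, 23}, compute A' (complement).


Universal set U = {1, 2, 3, 4, 5, 6, 7, 8, 9, 10, 11, 12, 13, 14, 15, 16, 17, 18, 19, 20, 21, 22, 23, 24}
Set A = {3, 6, 8, 23}
A' = U \ A = elements in U but not in A
Checking each element of U:
1 (not in A, include), 2 (not in A, include), 3 (in A, exclude), 4 (not in A, include), 5 (not in A, include), 6 (in A, exclude), 7 (not in A, include), 8 (in A, exclude), 9 (not in A, include), 10 (not in A, include), 11 (not in A, include), 12 (not in A, include), 13 (not in A, include), 14 (not in A, include), 15 (not in A, include), 16 (not in A, include), 17 (not in A, include), 18 (not in A, include), 19 (not in A, include), 20 (not in A, include), 21 (not in A, include), 22 (not in A, include), 23 (in A, exclude), 24 (not in A, include)
A' = {1, 2, 4, 5, 7, 9, 10, 11, 12, 13, 14, 15, 16, 17, 18, 19, 20, 21, 22, 24}

{1, 2, 4, 5, 7, 9, 10, 11, 12, 13, 14, 15, 16, 17, 18, 19, 20, 21, 22, 24}


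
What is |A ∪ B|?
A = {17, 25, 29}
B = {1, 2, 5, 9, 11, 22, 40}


Set A = {17, 25, 29}, |A| = 3
Set B = {1, 2, 5, 9, 11, 22, 40}, |B| = 7
A ∩ B = {}, |A ∩ B| = 0
|A ∪ B| = |A| + |B| - |A ∩ B| = 3 + 7 - 0 = 10

10


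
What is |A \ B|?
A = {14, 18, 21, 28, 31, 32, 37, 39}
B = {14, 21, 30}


Set A = {14, 18, 21, 28, 31, 32, 37, 39}
Set B = {14, 21, 30}
A \ B = {18, 28, 31, 32, 37, 39}
|A \ B| = 6

6


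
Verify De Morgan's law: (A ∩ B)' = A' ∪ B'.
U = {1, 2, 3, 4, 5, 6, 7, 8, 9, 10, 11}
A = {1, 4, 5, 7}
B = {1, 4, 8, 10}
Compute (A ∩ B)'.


U = {1, 2, 3, 4, 5, 6, 7, 8, 9, 10, 11}
A = {1, 4, 5, 7}, B = {1, 4, 8, 10}
A ∩ B = {1, 4}
(A ∩ B)' = U \ (A ∩ B) = {2, 3, 5, 6, 7, 8, 9, 10, 11}
Verification via A' ∪ B': A' = {2, 3, 6, 8, 9, 10, 11}, B' = {2, 3, 5, 6, 7, 9, 11}
A' ∪ B' = {2, 3, 5, 6, 7, 8, 9, 10, 11} ✓

{2, 3, 5, 6, 7, 8, 9, 10, 11}


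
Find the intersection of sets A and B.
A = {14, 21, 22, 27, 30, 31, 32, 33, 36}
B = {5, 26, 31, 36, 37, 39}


Set A = {14, 21, 22, 27, 30, 31, 32, 33, 36}
Set B = {5, 26, 31, 36, 37, 39}
A ∩ B includes only elements in both sets.
Check each element of A against B:
14 ✗, 21 ✗, 22 ✗, 27 ✗, 30 ✗, 31 ✓, 32 ✗, 33 ✗, 36 ✓
A ∩ B = {31, 36}

{31, 36}


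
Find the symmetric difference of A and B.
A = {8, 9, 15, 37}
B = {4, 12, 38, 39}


Set A = {8, 9, 15, 37}
Set B = {4, 12, 38, 39}
A △ B = (A \ B) ∪ (B \ A)
Elements in A but not B: {8, 9, 15, 37}
Elements in B but not A: {4, 12, 38, 39}
A △ B = {4, 8, 9, 12, 15, 37, 38, 39}

{4, 8, 9, 12, 15, 37, 38, 39}


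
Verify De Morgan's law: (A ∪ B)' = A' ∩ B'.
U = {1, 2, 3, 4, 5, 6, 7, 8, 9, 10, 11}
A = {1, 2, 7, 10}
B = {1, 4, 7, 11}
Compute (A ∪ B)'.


U = {1, 2, 3, 4, 5, 6, 7, 8, 9, 10, 11}
A = {1, 2, 7, 10}, B = {1, 4, 7, 11}
A ∪ B = {1, 2, 4, 7, 10, 11}
(A ∪ B)' = U \ (A ∪ B) = {3, 5, 6, 8, 9}
Verification via A' ∩ B': A' = {3, 4, 5, 6, 8, 9, 11}, B' = {2, 3, 5, 6, 8, 9, 10}
A' ∩ B' = {3, 5, 6, 8, 9} ✓

{3, 5, 6, 8, 9}


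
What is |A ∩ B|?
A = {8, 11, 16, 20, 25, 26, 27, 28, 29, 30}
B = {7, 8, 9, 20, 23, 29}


Set A = {8, 11, 16, 20, 25, 26, 27, 28, 29, 30}
Set B = {7, 8, 9, 20, 23, 29}
A ∩ B = {8, 20, 29}
|A ∩ B| = 3

3


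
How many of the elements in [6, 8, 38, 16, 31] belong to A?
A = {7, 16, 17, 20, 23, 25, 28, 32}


Set A = {7, 16, 17, 20, 23, 25, 28, 32}
Candidates: [6, 8, 38, 16, 31]
Check each candidate:
6 ∉ A, 8 ∉ A, 38 ∉ A, 16 ∈ A, 31 ∉ A
Count of candidates in A: 1

1


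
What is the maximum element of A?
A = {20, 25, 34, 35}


Set A = {20, 25, 34, 35}
Elements in ascending order: 20, 25, 34, 35
The largest element is 35.

35


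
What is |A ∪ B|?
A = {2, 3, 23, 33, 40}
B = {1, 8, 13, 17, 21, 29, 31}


Set A = {2, 3, 23, 33, 40}, |A| = 5
Set B = {1, 8, 13, 17, 21, 29, 31}, |B| = 7
A ∩ B = {}, |A ∩ B| = 0
|A ∪ B| = |A| + |B| - |A ∩ B| = 5 + 7 - 0 = 12

12


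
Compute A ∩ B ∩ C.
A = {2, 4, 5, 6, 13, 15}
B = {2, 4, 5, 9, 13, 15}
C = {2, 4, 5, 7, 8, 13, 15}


Set A = {2, 4, 5, 6, 13, 15}
Set B = {2, 4, 5, 9, 13, 15}
Set C = {2, 4, 5, 7, 8, 13, 15}
First, A ∩ B = {2, 4, 5, 13, 15}
Then, (A ∩ B) ∩ C = {2, 4, 5, 13, 15}

{2, 4, 5, 13, 15}


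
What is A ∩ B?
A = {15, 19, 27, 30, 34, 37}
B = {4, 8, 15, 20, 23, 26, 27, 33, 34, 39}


Set A = {15, 19, 27, 30, 34, 37}
Set B = {4, 8, 15, 20, 23, 26, 27, 33, 34, 39}
A ∩ B includes only elements in both sets.
Check each element of A against B:
15 ✓, 19 ✗, 27 ✓, 30 ✗, 34 ✓, 37 ✗
A ∩ B = {15, 27, 34}

{15, 27, 34}


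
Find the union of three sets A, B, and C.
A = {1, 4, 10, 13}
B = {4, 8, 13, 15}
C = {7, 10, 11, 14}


Set A = {1, 4, 10, 13}
Set B = {4, 8, 13, 15}
Set C = {7, 10, 11, 14}
First, A ∪ B = {1, 4, 8, 10, 13, 15}
Then, (A ∪ B) ∪ C = {1, 4, 7, 8, 10, 11, 13, 14, 15}

{1, 4, 7, 8, 10, 11, 13, 14, 15}


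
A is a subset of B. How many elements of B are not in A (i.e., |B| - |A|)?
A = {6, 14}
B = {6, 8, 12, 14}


Set A = {6, 14}, |A| = 2
Set B = {6, 8, 12, 14}, |B| = 4
Since A ⊆ B: B \ A = {8, 12}
|B| - |A| = 4 - 2 = 2

2


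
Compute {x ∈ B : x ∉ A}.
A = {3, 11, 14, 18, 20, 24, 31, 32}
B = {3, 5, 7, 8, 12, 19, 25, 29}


Set A = {3, 11, 14, 18, 20, 24, 31, 32}
Set B = {3, 5, 7, 8, 12, 19, 25, 29}
Check each element of B against A:
3 ∈ A, 5 ∉ A (include), 7 ∉ A (include), 8 ∉ A (include), 12 ∉ A (include), 19 ∉ A (include), 25 ∉ A (include), 29 ∉ A (include)
Elements of B not in A: {5, 7, 8, 12, 19, 25, 29}

{5, 7, 8, 12, 19, 25, 29}


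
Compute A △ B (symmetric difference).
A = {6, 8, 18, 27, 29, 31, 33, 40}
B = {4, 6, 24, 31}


Set A = {6, 8, 18, 27, 29, 31, 33, 40}
Set B = {4, 6, 24, 31}
A △ B = (A \ B) ∪ (B \ A)
Elements in A but not B: {8, 18, 27, 29, 33, 40}
Elements in B but not A: {4, 24}
A △ B = {4, 8, 18, 24, 27, 29, 33, 40}

{4, 8, 18, 24, 27, 29, 33, 40}


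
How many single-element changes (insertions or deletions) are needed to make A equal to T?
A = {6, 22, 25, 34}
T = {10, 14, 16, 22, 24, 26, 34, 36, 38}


Set A = {6, 22, 25, 34}
Set T = {10, 14, 16, 22, 24, 26, 34, 36, 38}
Elements to remove from A (in A, not in T): {6, 25} → 2 removals
Elements to add to A (in T, not in A): {10, 14, 16, 24, 26, 36, 38} → 7 additions
Total edits = 2 + 7 = 9

9


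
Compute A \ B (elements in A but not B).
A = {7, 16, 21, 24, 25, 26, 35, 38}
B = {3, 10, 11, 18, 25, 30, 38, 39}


Set A = {7, 16, 21, 24, 25, 26, 35, 38}
Set B = {3, 10, 11, 18, 25, 30, 38, 39}
A \ B includes elements in A that are not in B.
Check each element of A:
7 (not in B, keep), 16 (not in B, keep), 21 (not in B, keep), 24 (not in B, keep), 25 (in B, remove), 26 (not in B, keep), 35 (not in B, keep), 38 (in B, remove)
A \ B = {7, 16, 21, 24, 26, 35}

{7, 16, 21, 24, 26, 35}


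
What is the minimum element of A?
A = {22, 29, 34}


Set A = {22, 29, 34}
Elements in ascending order: 22, 29, 34
The smallest element is 22.

22


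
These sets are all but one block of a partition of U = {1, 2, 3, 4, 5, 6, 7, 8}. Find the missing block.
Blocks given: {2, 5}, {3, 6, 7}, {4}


U = {1, 2, 3, 4, 5, 6, 7, 8}
Shown blocks: {2, 5}, {3, 6, 7}, {4}
A partition's blocks are pairwise disjoint and cover U, so the missing block = U \ (union of shown blocks).
Union of shown blocks: {2, 3, 4, 5, 6, 7}
Missing block = U \ (union) = {1, 8}

{1, 8}


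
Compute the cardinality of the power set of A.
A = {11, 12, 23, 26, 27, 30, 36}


Set A = {11, 12, 23, 26, 27, 30, 36}
|A| = 7
The power set P(A) contains all subsets of A.
|P(A)| = 2^|A| = 2^7 = 128

128


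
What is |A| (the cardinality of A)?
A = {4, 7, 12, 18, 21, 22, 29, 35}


Set A = {4, 7, 12, 18, 21, 22, 29, 35}
Listing elements: 4, 7, 12, 18, 21, 22, 29, 35
Counting: 8 elements
|A| = 8

8


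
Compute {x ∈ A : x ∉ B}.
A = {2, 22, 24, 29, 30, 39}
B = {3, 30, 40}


Set A = {2, 22, 24, 29, 30, 39}
Set B = {3, 30, 40}
Check each element of A against B:
2 ∉ B (include), 22 ∉ B (include), 24 ∉ B (include), 29 ∉ B (include), 30 ∈ B, 39 ∉ B (include)
Elements of A not in B: {2, 22, 24, 29, 39}

{2, 22, 24, 29, 39}


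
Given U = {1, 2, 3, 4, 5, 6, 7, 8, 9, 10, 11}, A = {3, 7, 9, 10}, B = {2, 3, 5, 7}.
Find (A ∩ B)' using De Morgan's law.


U = {1, 2, 3, 4, 5, 6, 7, 8, 9, 10, 11}
A = {3, 7, 9, 10}, B = {2, 3, 5, 7}
A ∩ B = {3, 7}
(A ∩ B)' = U \ (A ∩ B) = {1, 2, 4, 5, 6, 8, 9, 10, 11}
Verification via A' ∪ B': A' = {1, 2, 4, 5, 6, 8, 11}, B' = {1, 4, 6, 8, 9, 10, 11}
A' ∪ B' = {1, 2, 4, 5, 6, 8, 9, 10, 11} ✓

{1, 2, 4, 5, 6, 8, 9, 10, 11}


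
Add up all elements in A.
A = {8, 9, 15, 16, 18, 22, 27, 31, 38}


Set A = {8, 9, 15, 16, 18, 22, 27, 31, 38}
Sum = 8 + 9 + 15 + 16 + 18 + 22 + 27 + 31 + 38 = 184

184


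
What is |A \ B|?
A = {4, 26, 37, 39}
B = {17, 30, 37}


Set A = {4, 26, 37, 39}
Set B = {17, 30, 37}
A \ B = {4, 26, 39}
|A \ B| = 3

3


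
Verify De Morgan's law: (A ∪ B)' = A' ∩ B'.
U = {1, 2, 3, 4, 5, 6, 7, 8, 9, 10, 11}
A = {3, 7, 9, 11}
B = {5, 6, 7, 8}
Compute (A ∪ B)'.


U = {1, 2, 3, 4, 5, 6, 7, 8, 9, 10, 11}
A = {3, 7, 9, 11}, B = {5, 6, 7, 8}
A ∪ B = {3, 5, 6, 7, 8, 9, 11}
(A ∪ B)' = U \ (A ∪ B) = {1, 2, 4, 10}
Verification via A' ∩ B': A' = {1, 2, 4, 5, 6, 8, 10}, B' = {1, 2, 3, 4, 9, 10, 11}
A' ∩ B' = {1, 2, 4, 10} ✓

{1, 2, 4, 10}


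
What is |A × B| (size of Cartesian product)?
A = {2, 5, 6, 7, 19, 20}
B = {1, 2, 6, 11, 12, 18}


Set A = {2, 5, 6, 7, 19, 20} has 6 elements.
Set B = {1, 2, 6, 11, 12, 18} has 6 elements.
|A × B| = |A| × |B| = 6 × 6 = 36

36


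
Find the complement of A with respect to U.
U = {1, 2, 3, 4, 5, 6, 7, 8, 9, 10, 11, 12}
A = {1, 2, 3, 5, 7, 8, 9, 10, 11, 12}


Universal set U = {1, 2, 3, 4, 5, 6, 7, 8, 9, 10, 11, 12}
Set A = {1, 2, 3, 5, 7, 8, 9, 10, 11, 12}
A' = U \ A = elements in U but not in A
Checking each element of U:
1 (in A, exclude), 2 (in A, exclude), 3 (in A, exclude), 4 (not in A, include), 5 (in A, exclude), 6 (not in A, include), 7 (in A, exclude), 8 (in A, exclude), 9 (in A, exclude), 10 (in A, exclude), 11 (in A, exclude), 12 (in A, exclude)
A' = {4, 6}

{4, 6}


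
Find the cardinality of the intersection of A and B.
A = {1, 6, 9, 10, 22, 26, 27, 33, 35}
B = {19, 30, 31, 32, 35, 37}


Set A = {1, 6, 9, 10, 22, 26, 27, 33, 35}
Set B = {19, 30, 31, 32, 35, 37}
A ∩ B = {35}
|A ∩ B| = 1

1


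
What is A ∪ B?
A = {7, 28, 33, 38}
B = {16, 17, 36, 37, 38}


Set A = {7, 28, 33, 38}
Set B = {16, 17, 36, 37, 38}
A ∪ B includes all elements in either set.
Elements from A: {7, 28, 33, 38}
Elements from B not already included: {16, 17, 36, 37}
A ∪ B = {7, 16, 17, 28, 33, 36, 37, 38}

{7, 16, 17, 28, 33, 36, 37, 38}


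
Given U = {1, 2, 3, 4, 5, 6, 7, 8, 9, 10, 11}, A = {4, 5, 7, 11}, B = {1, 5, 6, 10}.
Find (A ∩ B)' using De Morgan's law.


U = {1, 2, 3, 4, 5, 6, 7, 8, 9, 10, 11}
A = {4, 5, 7, 11}, B = {1, 5, 6, 10}
A ∩ B = {5}
(A ∩ B)' = U \ (A ∩ B) = {1, 2, 3, 4, 6, 7, 8, 9, 10, 11}
Verification via A' ∪ B': A' = {1, 2, 3, 6, 8, 9, 10}, B' = {2, 3, 4, 7, 8, 9, 11}
A' ∪ B' = {1, 2, 3, 4, 6, 7, 8, 9, 10, 11} ✓

{1, 2, 3, 4, 6, 7, 8, 9, 10, 11}


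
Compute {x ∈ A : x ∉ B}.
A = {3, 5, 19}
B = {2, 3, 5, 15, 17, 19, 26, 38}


Set A = {3, 5, 19}
Set B = {2, 3, 5, 15, 17, 19, 26, 38}
Check each element of A against B:
3 ∈ B, 5 ∈ B, 19 ∈ B
Elements of A not in B: {}

{}


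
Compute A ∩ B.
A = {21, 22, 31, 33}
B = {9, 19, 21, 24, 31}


Set A = {21, 22, 31, 33}
Set B = {9, 19, 21, 24, 31}
A ∩ B includes only elements in both sets.
Check each element of A against B:
21 ✓, 22 ✗, 31 ✓, 33 ✗
A ∩ B = {21, 31}

{21, 31}


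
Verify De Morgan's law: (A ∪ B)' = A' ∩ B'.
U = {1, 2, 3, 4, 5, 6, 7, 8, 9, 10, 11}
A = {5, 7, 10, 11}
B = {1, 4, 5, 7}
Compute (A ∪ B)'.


U = {1, 2, 3, 4, 5, 6, 7, 8, 9, 10, 11}
A = {5, 7, 10, 11}, B = {1, 4, 5, 7}
A ∪ B = {1, 4, 5, 7, 10, 11}
(A ∪ B)' = U \ (A ∪ B) = {2, 3, 6, 8, 9}
Verification via A' ∩ B': A' = {1, 2, 3, 4, 6, 8, 9}, B' = {2, 3, 6, 8, 9, 10, 11}
A' ∩ B' = {2, 3, 6, 8, 9} ✓

{2, 3, 6, 8, 9}


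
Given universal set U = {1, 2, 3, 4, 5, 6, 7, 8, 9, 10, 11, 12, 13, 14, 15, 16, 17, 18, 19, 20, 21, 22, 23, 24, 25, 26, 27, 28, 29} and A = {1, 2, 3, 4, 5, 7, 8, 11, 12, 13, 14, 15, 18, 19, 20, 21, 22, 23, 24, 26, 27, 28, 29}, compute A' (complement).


Universal set U = {1, 2, 3, 4, 5, 6, 7, 8, 9, 10, 11, 12, 13, 14, 15, 16, 17, 18, 19, 20, 21, 22, 23, 24, 25, 26, 27, 28, 29}
Set A = {1, 2, 3, 4, 5, 7, 8, 11, 12, 13, 14, 15, 18, 19, 20, 21, 22, 23, 24, 26, 27, 28, 29}
A' = U \ A = elements in U but not in A
Checking each element of U:
1 (in A, exclude), 2 (in A, exclude), 3 (in A, exclude), 4 (in A, exclude), 5 (in A, exclude), 6 (not in A, include), 7 (in A, exclude), 8 (in A, exclude), 9 (not in A, include), 10 (not in A, include), 11 (in A, exclude), 12 (in A, exclude), 13 (in A, exclude), 14 (in A, exclude), 15 (in A, exclude), 16 (not in A, include), 17 (not in A, include), 18 (in A, exclude), 19 (in A, exclude), 20 (in A, exclude), 21 (in A, exclude), 22 (in A, exclude), 23 (in A, exclude), 24 (in A, exclude), 25 (not in A, include), 26 (in A, exclude), 27 (in A, exclude), 28 (in A, exclude), 29 (in A, exclude)
A' = {6, 9, 10, 16, 17, 25}

{6, 9, 10, 16, 17, 25}


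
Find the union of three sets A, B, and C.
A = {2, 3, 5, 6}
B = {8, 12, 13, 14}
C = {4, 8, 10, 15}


Set A = {2, 3, 5, 6}
Set B = {8, 12, 13, 14}
Set C = {4, 8, 10, 15}
First, A ∪ B = {2, 3, 5, 6, 8, 12, 13, 14}
Then, (A ∪ B) ∪ C = {2, 3, 4, 5, 6, 8, 10, 12, 13, 14, 15}

{2, 3, 4, 5, 6, 8, 10, 12, 13, 14, 15}


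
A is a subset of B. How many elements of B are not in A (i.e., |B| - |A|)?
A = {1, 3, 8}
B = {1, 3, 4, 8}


Set A = {1, 3, 8}, |A| = 3
Set B = {1, 3, 4, 8}, |B| = 4
Since A ⊆ B: B \ A = {4}
|B| - |A| = 4 - 3 = 1

1


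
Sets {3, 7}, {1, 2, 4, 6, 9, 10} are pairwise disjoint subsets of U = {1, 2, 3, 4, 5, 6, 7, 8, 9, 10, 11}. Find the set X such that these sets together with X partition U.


U = {1, 2, 3, 4, 5, 6, 7, 8, 9, 10, 11}
Shown blocks: {3, 7}, {1, 2, 4, 6, 9, 10}
A partition's blocks are pairwise disjoint and cover U, so the missing block = U \ (union of shown blocks).
Union of shown blocks: {1, 2, 3, 4, 6, 7, 9, 10}
Missing block = U \ (union) = {5, 8, 11}

{5, 8, 11}


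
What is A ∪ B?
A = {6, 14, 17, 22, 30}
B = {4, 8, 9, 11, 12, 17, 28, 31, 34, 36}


Set A = {6, 14, 17, 22, 30}
Set B = {4, 8, 9, 11, 12, 17, 28, 31, 34, 36}
A ∪ B includes all elements in either set.
Elements from A: {6, 14, 17, 22, 30}
Elements from B not already included: {4, 8, 9, 11, 12, 28, 31, 34, 36}
A ∪ B = {4, 6, 8, 9, 11, 12, 14, 17, 22, 28, 30, 31, 34, 36}

{4, 6, 8, 9, 11, 12, 14, 17, 22, 28, 30, 31, 34, 36}


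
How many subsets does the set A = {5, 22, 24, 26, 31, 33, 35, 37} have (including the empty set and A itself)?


Set A = {5, 22, 24, 26, 31, 33, 35, 37}
|A| = 8
The power set P(A) contains all subsets of A.
|P(A)| = 2^|A| = 2^8 = 256

256


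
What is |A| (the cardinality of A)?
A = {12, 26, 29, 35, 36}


Set A = {12, 26, 29, 35, 36}
Listing elements: 12, 26, 29, 35, 36
Counting: 5 elements
|A| = 5

5


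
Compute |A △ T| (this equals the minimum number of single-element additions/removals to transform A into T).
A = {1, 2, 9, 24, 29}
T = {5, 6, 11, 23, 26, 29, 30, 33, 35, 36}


Set A = {1, 2, 9, 24, 29}
Set T = {5, 6, 11, 23, 26, 29, 30, 33, 35, 36}
Elements to remove from A (in A, not in T): {1, 2, 9, 24} → 4 removals
Elements to add to A (in T, not in A): {5, 6, 11, 23, 26, 30, 33, 35, 36} → 9 additions
Total edits = 4 + 9 = 13

13


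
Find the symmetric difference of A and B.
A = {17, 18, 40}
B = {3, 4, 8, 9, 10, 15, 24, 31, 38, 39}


Set A = {17, 18, 40}
Set B = {3, 4, 8, 9, 10, 15, 24, 31, 38, 39}
A △ B = (A \ B) ∪ (B \ A)
Elements in A but not B: {17, 18, 40}
Elements in B but not A: {3, 4, 8, 9, 10, 15, 24, 31, 38, 39}
A △ B = {3, 4, 8, 9, 10, 15, 17, 18, 24, 31, 38, 39, 40}

{3, 4, 8, 9, 10, 15, 17, 18, 24, 31, 38, 39, 40}


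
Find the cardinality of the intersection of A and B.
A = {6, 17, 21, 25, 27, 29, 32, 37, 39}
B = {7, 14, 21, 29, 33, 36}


Set A = {6, 17, 21, 25, 27, 29, 32, 37, 39}
Set B = {7, 14, 21, 29, 33, 36}
A ∩ B = {21, 29}
|A ∩ B| = 2

2


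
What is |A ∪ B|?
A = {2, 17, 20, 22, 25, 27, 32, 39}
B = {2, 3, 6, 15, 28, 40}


Set A = {2, 17, 20, 22, 25, 27, 32, 39}, |A| = 8
Set B = {2, 3, 6, 15, 28, 40}, |B| = 6
A ∩ B = {2}, |A ∩ B| = 1
|A ∪ B| = |A| + |B| - |A ∩ B| = 8 + 6 - 1 = 13

13


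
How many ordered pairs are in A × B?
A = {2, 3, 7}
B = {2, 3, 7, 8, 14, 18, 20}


Set A = {2, 3, 7} has 3 elements.
Set B = {2, 3, 7, 8, 14, 18, 20} has 7 elements.
|A × B| = |A| × |B| = 3 × 7 = 21

21


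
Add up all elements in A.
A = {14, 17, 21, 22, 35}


Set A = {14, 17, 21, 22, 35}
Sum = 14 + 17 + 21 + 22 + 35 = 109

109


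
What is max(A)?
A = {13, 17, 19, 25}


Set A = {13, 17, 19, 25}
Elements in ascending order: 13, 17, 19, 25
The largest element is 25.

25


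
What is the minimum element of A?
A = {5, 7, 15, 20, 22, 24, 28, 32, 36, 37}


Set A = {5, 7, 15, 20, 22, 24, 28, 32, 36, 37}
Elements in ascending order: 5, 7, 15, 20, 22, 24, 28, 32, 36, 37
The smallest element is 5.

5


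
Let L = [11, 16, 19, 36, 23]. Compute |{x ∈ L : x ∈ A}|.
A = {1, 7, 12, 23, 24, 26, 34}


Set A = {1, 7, 12, 23, 24, 26, 34}
Candidates: [11, 16, 19, 36, 23]
Check each candidate:
11 ∉ A, 16 ∉ A, 19 ∉ A, 36 ∉ A, 23 ∈ A
Count of candidates in A: 1

1


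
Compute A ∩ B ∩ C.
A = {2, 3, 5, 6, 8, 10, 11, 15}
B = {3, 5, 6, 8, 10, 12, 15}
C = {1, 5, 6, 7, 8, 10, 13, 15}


Set A = {2, 3, 5, 6, 8, 10, 11, 15}
Set B = {3, 5, 6, 8, 10, 12, 15}
Set C = {1, 5, 6, 7, 8, 10, 13, 15}
First, A ∩ B = {3, 5, 6, 8, 10, 15}
Then, (A ∩ B) ∩ C = {5, 6, 8, 10, 15}

{5, 6, 8, 10, 15}


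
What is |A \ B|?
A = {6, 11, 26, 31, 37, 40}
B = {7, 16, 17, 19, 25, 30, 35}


Set A = {6, 11, 26, 31, 37, 40}
Set B = {7, 16, 17, 19, 25, 30, 35}
A \ B = {6, 11, 26, 31, 37, 40}
|A \ B| = 6

6


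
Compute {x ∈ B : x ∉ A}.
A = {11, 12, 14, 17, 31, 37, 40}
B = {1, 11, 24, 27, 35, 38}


Set A = {11, 12, 14, 17, 31, 37, 40}
Set B = {1, 11, 24, 27, 35, 38}
Check each element of B against A:
1 ∉ A (include), 11 ∈ A, 24 ∉ A (include), 27 ∉ A (include), 35 ∉ A (include), 38 ∉ A (include)
Elements of B not in A: {1, 24, 27, 35, 38}

{1, 24, 27, 35, 38}


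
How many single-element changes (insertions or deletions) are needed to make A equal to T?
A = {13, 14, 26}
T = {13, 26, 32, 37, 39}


Set A = {13, 14, 26}
Set T = {13, 26, 32, 37, 39}
Elements to remove from A (in A, not in T): {14} → 1 removals
Elements to add to A (in T, not in A): {32, 37, 39} → 3 additions
Total edits = 1 + 3 = 4

4


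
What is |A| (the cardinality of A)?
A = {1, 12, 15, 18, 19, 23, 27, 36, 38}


Set A = {1, 12, 15, 18, 19, 23, 27, 36, 38}
Listing elements: 1, 12, 15, 18, 19, 23, 27, 36, 38
Counting: 9 elements
|A| = 9

9


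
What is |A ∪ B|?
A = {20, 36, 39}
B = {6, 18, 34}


Set A = {20, 36, 39}, |A| = 3
Set B = {6, 18, 34}, |B| = 3
A ∩ B = {}, |A ∩ B| = 0
|A ∪ B| = |A| + |B| - |A ∩ B| = 3 + 3 - 0 = 6

6


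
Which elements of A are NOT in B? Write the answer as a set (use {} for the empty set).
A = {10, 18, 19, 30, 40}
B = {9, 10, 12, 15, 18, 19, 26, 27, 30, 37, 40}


Set A = {10, 18, 19, 30, 40}
Set B = {9, 10, 12, 15, 18, 19, 26, 27, 30, 37, 40}
Check each element of A against B:
10 ∈ B, 18 ∈ B, 19 ∈ B, 30 ∈ B, 40 ∈ B
Elements of A not in B: {}

{}


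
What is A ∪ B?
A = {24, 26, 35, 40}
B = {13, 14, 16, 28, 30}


Set A = {24, 26, 35, 40}
Set B = {13, 14, 16, 28, 30}
A ∪ B includes all elements in either set.
Elements from A: {24, 26, 35, 40}
Elements from B not already included: {13, 14, 16, 28, 30}
A ∪ B = {13, 14, 16, 24, 26, 28, 30, 35, 40}

{13, 14, 16, 24, 26, 28, 30, 35, 40}


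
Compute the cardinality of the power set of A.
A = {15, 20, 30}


Set A = {15, 20, 30}
|A| = 3
The power set P(A) contains all subsets of A.
|P(A)| = 2^|A| = 2^3 = 8

8


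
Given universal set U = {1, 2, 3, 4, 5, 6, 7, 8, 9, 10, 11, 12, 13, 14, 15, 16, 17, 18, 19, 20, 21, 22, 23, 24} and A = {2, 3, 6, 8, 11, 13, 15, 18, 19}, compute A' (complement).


Universal set U = {1, 2, 3, 4, 5, 6, 7, 8, 9, 10, 11, 12, 13, 14, 15, 16, 17, 18, 19, 20, 21, 22, 23, 24}
Set A = {2, 3, 6, 8, 11, 13, 15, 18, 19}
A' = U \ A = elements in U but not in A
Checking each element of U:
1 (not in A, include), 2 (in A, exclude), 3 (in A, exclude), 4 (not in A, include), 5 (not in A, include), 6 (in A, exclude), 7 (not in A, include), 8 (in A, exclude), 9 (not in A, include), 10 (not in A, include), 11 (in A, exclude), 12 (not in A, include), 13 (in A, exclude), 14 (not in A, include), 15 (in A, exclude), 16 (not in A, include), 17 (not in A, include), 18 (in A, exclude), 19 (in A, exclude), 20 (not in A, include), 21 (not in A, include), 22 (not in A, include), 23 (not in A, include), 24 (not in A, include)
A' = {1, 4, 5, 7, 9, 10, 12, 14, 16, 17, 20, 21, 22, 23, 24}

{1, 4, 5, 7, 9, 10, 12, 14, 16, 17, 20, 21, 22, 23, 24}


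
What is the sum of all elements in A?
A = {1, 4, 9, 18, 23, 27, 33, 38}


Set A = {1, 4, 9, 18, 23, 27, 33, 38}
Sum = 1 + 4 + 9 + 18 + 23 + 27 + 33 + 38 = 153

153


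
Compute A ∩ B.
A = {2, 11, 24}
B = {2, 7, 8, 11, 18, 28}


Set A = {2, 11, 24}
Set B = {2, 7, 8, 11, 18, 28}
A ∩ B includes only elements in both sets.
Check each element of A against B:
2 ✓, 11 ✓, 24 ✗
A ∩ B = {2, 11}

{2, 11}


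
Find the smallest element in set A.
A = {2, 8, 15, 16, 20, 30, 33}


Set A = {2, 8, 15, 16, 20, 30, 33}
Elements in ascending order: 2, 8, 15, 16, 20, 30, 33
The smallest element is 2.

2


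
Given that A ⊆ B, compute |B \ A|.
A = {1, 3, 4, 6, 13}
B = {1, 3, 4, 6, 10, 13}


Set A = {1, 3, 4, 6, 13}, |A| = 5
Set B = {1, 3, 4, 6, 10, 13}, |B| = 6
Since A ⊆ B: B \ A = {10}
|B| - |A| = 6 - 5 = 1

1


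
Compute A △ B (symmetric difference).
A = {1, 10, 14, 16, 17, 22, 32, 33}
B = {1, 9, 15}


Set A = {1, 10, 14, 16, 17, 22, 32, 33}
Set B = {1, 9, 15}
A △ B = (A \ B) ∪ (B \ A)
Elements in A but not B: {10, 14, 16, 17, 22, 32, 33}
Elements in B but not A: {9, 15}
A △ B = {9, 10, 14, 15, 16, 17, 22, 32, 33}

{9, 10, 14, 15, 16, 17, 22, 32, 33}


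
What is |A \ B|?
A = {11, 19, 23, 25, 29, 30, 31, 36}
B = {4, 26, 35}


Set A = {11, 19, 23, 25, 29, 30, 31, 36}
Set B = {4, 26, 35}
A \ B = {11, 19, 23, 25, 29, 30, 31, 36}
|A \ B| = 8

8


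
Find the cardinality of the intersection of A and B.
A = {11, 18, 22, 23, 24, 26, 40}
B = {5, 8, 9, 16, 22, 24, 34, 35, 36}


Set A = {11, 18, 22, 23, 24, 26, 40}
Set B = {5, 8, 9, 16, 22, 24, 34, 35, 36}
A ∩ B = {22, 24}
|A ∩ B| = 2

2


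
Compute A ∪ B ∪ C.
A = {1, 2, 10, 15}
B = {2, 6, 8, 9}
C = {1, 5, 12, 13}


Set A = {1, 2, 10, 15}
Set B = {2, 6, 8, 9}
Set C = {1, 5, 12, 13}
First, A ∪ B = {1, 2, 6, 8, 9, 10, 15}
Then, (A ∪ B) ∪ C = {1, 2, 5, 6, 8, 9, 10, 12, 13, 15}

{1, 2, 5, 6, 8, 9, 10, 12, 13, 15}


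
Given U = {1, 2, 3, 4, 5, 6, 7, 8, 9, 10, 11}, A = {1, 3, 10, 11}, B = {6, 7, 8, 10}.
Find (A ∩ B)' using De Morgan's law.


U = {1, 2, 3, 4, 5, 6, 7, 8, 9, 10, 11}
A = {1, 3, 10, 11}, B = {6, 7, 8, 10}
A ∩ B = {10}
(A ∩ B)' = U \ (A ∩ B) = {1, 2, 3, 4, 5, 6, 7, 8, 9, 11}
Verification via A' ∪ B': A' = {2, 4, 5, 6, 7, 8, 9}, B' = {1, 2, 3, 4, 5, 9, 11}
A' ∪ B' = {1, 2, 3, 4, 5, 6, 7, 8, 9, 11} ✓

{1, 2, 3, 4, 5, 6, 7, 8, 9, 11}


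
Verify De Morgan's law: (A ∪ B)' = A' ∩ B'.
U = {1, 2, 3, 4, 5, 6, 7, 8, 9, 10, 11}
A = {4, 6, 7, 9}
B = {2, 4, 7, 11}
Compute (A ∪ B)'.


U = {1, 2, 3, 4, 5, 6, 7, 8, 9, 10, 11}
A = {4, 6, 7, 9}, B = {2, 4, 7, 11}
A ∪ B = {2, 4, 6, 7, 9, 11}
(A ∪ B)' = U \ (A ∪ B) = {1, 3, 5, 8, 10}
Verification via A' ∩ B': A' = {1, 2, 3, 5, 8, 10, 11}, B' = {1, 3, 5, 6, 8, 9, 10}
A' ∩ B' = {1, 3, 5, 8, 10} ✓

{1, 3, 5, 8, 10}


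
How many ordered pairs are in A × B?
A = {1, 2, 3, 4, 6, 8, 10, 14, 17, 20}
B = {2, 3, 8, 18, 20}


Set A = {1, 2, 3, 4, 6, 8, 10, 14, 17, 20} has 10 elements.
Set B = {2, 3, 8, 18, 20} has 5 elements.
|A × B| = |A| × |B| = 10 × 5 = 50

50


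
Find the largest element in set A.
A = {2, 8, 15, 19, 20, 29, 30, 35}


Set A = {2, 8, 15, 19, 20, 29, 30, 35}
Elements in ascending order: 2, 8, 15, 19, 20, 29, 30, 35
The largest element is 35.

35


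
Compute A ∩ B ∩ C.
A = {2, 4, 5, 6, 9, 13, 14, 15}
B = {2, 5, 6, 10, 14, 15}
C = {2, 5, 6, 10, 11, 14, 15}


Set A = {2, 4, 5, 6, 9, 13, 14, 15}
Set B = {2, 5, 6, 10, 14, 15}
Set C = {2, 5, 6, 10, 11, 14, 15}
First, A ∩ B = {2, 5, 6, 14, 15}
Then, (A ∩ B) ∩ C = {2, 5, 6, 14, 15}

{2, 5, 6, 14, 15}
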